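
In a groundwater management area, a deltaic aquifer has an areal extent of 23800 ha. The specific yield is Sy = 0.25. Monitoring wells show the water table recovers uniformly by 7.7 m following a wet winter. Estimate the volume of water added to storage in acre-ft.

ΔV ≈ 3.71 × 10^5 acre-ft

A = 23800 ha = 2.38 × 10^8 m²
ΔV = Sy × A × Δh = 0.25 × 2.38 × 10^8 m² × 7.7 m = 4.582 × 10^8 m³
ΔV = 4.582 × 10^8 m³ = 3.714 × 10^5 acre-ft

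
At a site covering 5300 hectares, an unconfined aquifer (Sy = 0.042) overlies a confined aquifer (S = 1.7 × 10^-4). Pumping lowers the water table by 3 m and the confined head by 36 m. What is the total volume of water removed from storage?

ΔV ≈ 7 × 10^6 m³

A = 5300 hectares = 5.3 × 10^7 m²
Unconfined: ΔV_u = Sy × A × Δh_u = 0.042 × 5.3 × 10^7 × 3 = 6.678 × 10^6 m³
Confined: ΔV_c = S × A × Δh_c = 1.7 × 10^-4 × 5.3 × 10^7 × 36 = 3.244 × 10^5 m³
Total ΔV = 6.678 × 10^6 + 3.244 × 10^5 = 7.002 × 10^6 m³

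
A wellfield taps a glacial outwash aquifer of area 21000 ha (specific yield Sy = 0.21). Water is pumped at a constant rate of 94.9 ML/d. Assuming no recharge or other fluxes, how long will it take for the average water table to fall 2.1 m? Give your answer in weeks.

A = 21000 ha = 2.1 × 10^8 m²
ΔV = Sy × A × Δh = 0.21 × 2.1 × 10^8 × 2.1 = 9.261 × 10^7 m³
Q = 94.9 ML/d = 94900 m³/d
t = ΔV / Q = 9.261 × 10^7 m³ / 94900 m³/d = 975.9 d
t = 975.9 d ≈ 139.4 weeks

t ≈ 139 weeks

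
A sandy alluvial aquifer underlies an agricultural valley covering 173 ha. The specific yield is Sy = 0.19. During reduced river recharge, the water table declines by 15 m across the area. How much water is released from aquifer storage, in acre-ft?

ΔV ≈ 4000 acre-ft

A = 173 ha = 1.73 × 10^6 m²
ΔV = Sy × A × Δh = 0.19 × 1.73 × 10^6 m² × 15 m = 4.931 × 10^6 m³
ΔV = 4.931 × 10^6 m³ = 3997 acre-ft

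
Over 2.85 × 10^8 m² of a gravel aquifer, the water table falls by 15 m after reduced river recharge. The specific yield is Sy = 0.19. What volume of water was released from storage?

ΔV ≈ 8.12 × 10^8 m³

ΔV = Sy × A × Δh = 0.19 × 2.85 × 10^8 m² × 15 m = 8.123 × 10^8 m³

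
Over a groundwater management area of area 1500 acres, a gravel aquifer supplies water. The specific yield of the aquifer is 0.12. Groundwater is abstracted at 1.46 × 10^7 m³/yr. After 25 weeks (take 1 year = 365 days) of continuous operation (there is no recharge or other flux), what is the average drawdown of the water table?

A = 1500 acres = 6.07 × 10^6 m²
Q = 1.46 × 10^7 m³/yr = 40000 m³/d
t = 25 weeks = 175 d
ΔV = Q × t = 40000 m³/d × 175 d = 7 × 10^6 m³
Δh = ΔV / (Sy × A) = 7 × 10^6 / (0.12 × 6.07 × 10^6) = 9.61 m

Δh ≈ 9.61 m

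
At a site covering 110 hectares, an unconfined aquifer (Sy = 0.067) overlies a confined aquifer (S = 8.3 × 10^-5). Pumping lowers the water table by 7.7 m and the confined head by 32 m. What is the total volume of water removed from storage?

ΔV ≈ 5.7 × 10^5 m³

A = 110 hectares = 1.1 × 10^6 m²
Unconfined: ΔV_u = Sy × A × Δh_u = 0.067 × 1.1 × 10^6 × 7.7 = 5.675 × 10^5 m³
Confined: ΔV_c = S × A × Δh_c = 8.3 × 10^-5 × 1.1 × 10^6 × 32 = 2922 m³
Total ΔV = 5.675 × 10^5 + 2922 = 5.704 × 10^5 m³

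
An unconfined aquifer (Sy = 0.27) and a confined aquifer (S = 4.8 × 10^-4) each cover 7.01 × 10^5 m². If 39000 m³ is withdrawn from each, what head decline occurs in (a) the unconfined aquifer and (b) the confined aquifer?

Δh_u ≈ 0.206 m; Δh_c ≈ 116 m

Unconfined: Δh_u = ΔV/(Sy·A) = 39000/(0.27 × 7.01 × 10^5) = 0.2061 m
Confined: Δh_c = ΔV/(S·A) = 39000/(4.8 × 10^-4 × 7.01 × 10^5) = 115.9 m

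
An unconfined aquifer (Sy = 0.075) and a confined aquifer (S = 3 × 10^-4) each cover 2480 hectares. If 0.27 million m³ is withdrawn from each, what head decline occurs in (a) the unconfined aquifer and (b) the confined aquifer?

Δh_u ≈ 0.145 m; Δh_c ≈ 36.3 m

A = 2480 hectares = 2.48 × 10^7 m²
ΔV = 0.27 million m³ = 2.7 × 10^5 m³
Unconfined: Δh_u = ΔV/(Sy·A) = 2.7 × 10^5/(0.075 × 2.48 × 10^7) = 0.1452 m
Confined: Δh_c = ΔV/(S·A) = 2.7 × 10^5/(3 × 10^-4 × 2.48 × 10^7) = 36.29 m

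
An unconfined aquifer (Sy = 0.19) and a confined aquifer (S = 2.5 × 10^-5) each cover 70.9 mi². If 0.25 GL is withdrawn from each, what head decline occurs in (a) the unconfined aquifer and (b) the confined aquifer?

Δh_u ≈ 0.00717 m; Δh_c ≈ 54.5 m

A = 70.9 mi² = 1.836 × 10^8 m²
ΔV = 0.25 GL = 2.5 × 10^5 m³
Unconfined: Δh_u = ΔV/(Sy·A) = 2.5 × 10^5/(0.19 × 1.836 × 10^8) = 0.007165 m
Confined: Δh_c = ΔV/(S·A) = 2.5 × 10^5/(2.5 × 10^-5 × 1.836 × 10^8) = 54.46 m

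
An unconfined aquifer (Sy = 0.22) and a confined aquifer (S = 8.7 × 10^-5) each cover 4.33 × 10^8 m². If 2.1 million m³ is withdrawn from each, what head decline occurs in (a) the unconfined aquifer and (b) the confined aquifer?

ΔV = 2.1 million m³ = 2.1 × 10^6 m³
Unconfined: Δh_u = ΔV/(Sy·A) = 2.1 × 10^6/(0.22 × 4.33 × 10^8) = 0.02204 m
Confined: Δh_c = ΔV/(S·A) = 2.1 × 10^6/(8.7 × 10^-5 × 4.33 × 10^8) = 55.75 m

Δh_u ≈ 0.022 m; Δh_c ≈ 55.7 m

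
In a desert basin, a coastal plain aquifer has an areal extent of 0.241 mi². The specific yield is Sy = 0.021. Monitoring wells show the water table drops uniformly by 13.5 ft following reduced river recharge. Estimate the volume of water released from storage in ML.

ΔV ≈ 53.9 ML

A = 0.241 mi² = 6.242 × 10^5 m²
Δh = 13.5 ft = 4.115 m
ΔV = Sy × A × Δh = 0.021 × 6.242 × 10^5 m² × 4.115 m = 53940 m³
ΔV = 53940 m³ = 53.94 ML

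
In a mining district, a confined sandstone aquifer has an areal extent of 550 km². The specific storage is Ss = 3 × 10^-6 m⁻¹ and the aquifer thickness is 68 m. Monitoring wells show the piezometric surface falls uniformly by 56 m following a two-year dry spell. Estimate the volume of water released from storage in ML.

S = Ss × b = 3 × 10^-6 m⁻¹ × 68 m = 2.04 × 10^-4
A = 550 km² = 5.5 × 10^8 m²
ΔV = S × A × Δh = 2.04 × 10^-4 × 5.5 × 10^8 m² × 56 m = 6.283 × 10^6 m³
ΔV = 6.283 × 10^6 m³ = 6283 ML

ΔV ≈ 6280 ML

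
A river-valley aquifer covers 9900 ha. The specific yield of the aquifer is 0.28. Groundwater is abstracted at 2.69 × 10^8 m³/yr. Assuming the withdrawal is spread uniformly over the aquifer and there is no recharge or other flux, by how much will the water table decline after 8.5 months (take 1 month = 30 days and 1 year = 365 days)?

Δh ≈ 6.78 m

A = 9900 ha = 9.9 × 10^7 m²
Q = 2.69 × 10^8 m³/yr = 7.37 × 10^5 m³/d
t = 8.5 months = 255 d
ΔV = Q × t = 7.37 × 10^5 m³/d × 255 d = 1.879 × 10^8 m³
Δh = ΔV / (Sy × A) = 1.879 × 10^8 / (0.28 × 9.9 × 10^7) = 6.78 m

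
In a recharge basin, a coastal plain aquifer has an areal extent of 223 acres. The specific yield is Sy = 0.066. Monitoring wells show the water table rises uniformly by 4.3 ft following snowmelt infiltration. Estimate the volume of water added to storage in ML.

A = 223 acres = 9.024 × 10^5 m²
Δh = 4.3 ft = 1.311 m
ΔV = Sy × A × Δh = 0.066 × 9.024 × 10^5 m² × 1.311 m = 78060 m³
ΔV = 78060 m³ = 78.06 ML

ΔV ≈ 78.1 ML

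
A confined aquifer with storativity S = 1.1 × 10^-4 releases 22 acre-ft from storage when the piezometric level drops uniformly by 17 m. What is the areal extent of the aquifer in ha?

ΔV = 22 acre-ft = 27140 m³
A = ΔV / (S × Δh) = 27140 / (1.1 × 10^-4 × 17) = 1.451 × 10^7 m²
A = 1.451 × 10^7 m² = 1451 ha

A ≈ 1450 ha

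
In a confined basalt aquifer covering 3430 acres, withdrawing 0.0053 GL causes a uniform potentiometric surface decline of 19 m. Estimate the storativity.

A = 3430 acres = 1.388 × 10^7 m²
ΔV = 0.0053 GL = 5300 m³
S = ΔV / (A × Δh) = 5300 m³ / (1.388 × 10^7 m² × 19 m) = 2.01 × 10^-5

S ≈ 2 × 10^-5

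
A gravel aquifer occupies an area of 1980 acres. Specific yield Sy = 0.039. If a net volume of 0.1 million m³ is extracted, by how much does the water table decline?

Δh ≈ 0.32 m

A = 1980 acres = 8.013 × 10^6 m²
ΔV = 0.1 million m³ = 1 × 10^5 m³
Δh = ΔV / (Sy × A) = 1 × 10^5 m³ / (0.039 × 8.013 × 10^6 m²) = 0.32 m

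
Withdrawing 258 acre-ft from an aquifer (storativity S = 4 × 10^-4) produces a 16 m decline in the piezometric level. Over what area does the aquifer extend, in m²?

ΔV = 258 acre-ft = 3.182 × 10^5 m³
A = ΔV / (S × Δh) = 3.182 × 10^5 / (4 × 10^-4 × 16) = 4.972 × 10^7 m²

A ≈ 4.97 × 10^7 m²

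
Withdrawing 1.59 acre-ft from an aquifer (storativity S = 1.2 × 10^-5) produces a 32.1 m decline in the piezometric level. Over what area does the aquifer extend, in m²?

ΔV = 1.59 acre-ft = 1961 m³
A = ΔV / (S × Δh) = 1961 / (1.2 × 10^-5 × 32.1) = 5.091 × 10^6 m²

A ≈ 5.09 × 10^6 m²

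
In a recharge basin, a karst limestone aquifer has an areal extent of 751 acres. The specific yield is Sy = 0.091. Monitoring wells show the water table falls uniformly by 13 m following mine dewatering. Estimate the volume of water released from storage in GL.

ΔV ≈ 3.6 GL

A = 751 acres = 3.039 × 10^6 m²
ΔV = Sy × A × Δh = 0.091 × 3.039 × 10^6 m² × 13 m = 3.595 × 10^6 m³
ΔV = 3.595 × 10^6 m³ = 3.595 GL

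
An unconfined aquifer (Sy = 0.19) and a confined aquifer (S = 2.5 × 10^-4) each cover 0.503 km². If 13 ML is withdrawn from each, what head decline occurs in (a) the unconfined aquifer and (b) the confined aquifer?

Δh_u ≈ 0.136 m; Δh_c ≈ 103 m

A = 0.503 km² = 5.03 × 10^5 m²
ΔV = 13 ML = 13000 m³
Unconfined: Δh_u = ΔV/(Sy·A) = 13000/(0.19 × 5.03 × 10^5) = 0.136 m
Confined: Δh_c = ΔV/(S·A) = 13000/(2.5 × 10^-4 × 5.03 × 10^5) = 103.4 m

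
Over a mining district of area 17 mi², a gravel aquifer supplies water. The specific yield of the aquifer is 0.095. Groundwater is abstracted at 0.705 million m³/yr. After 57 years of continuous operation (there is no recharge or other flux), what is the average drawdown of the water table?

A = 17 mi² = 4.403 × 10^7 m²
Q = 0.705 million m³/yr = 1932 m³/d
t = 57 years = 20800 d
ΔV = Q × t = 1932 m³/d × 20800 d = 4.019 × 10^7 m³
Δh = ΔV / (Sy × A) = 4.019 × 10^7 / (0.095 × 4.403 × 10^7) = 9.607 m

Δh ≈ 9.61 m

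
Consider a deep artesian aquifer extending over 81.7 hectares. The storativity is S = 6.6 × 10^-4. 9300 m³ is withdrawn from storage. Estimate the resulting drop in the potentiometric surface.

A = 81.7 hectares = 8.17 × 10^5 m²
Δh = ΔV / (S × A) = 9300 m³ / (6.6 × 10^-4 × 8.17 × 10^5 m²) = 17.25 m

Δh ≈ 17.2 m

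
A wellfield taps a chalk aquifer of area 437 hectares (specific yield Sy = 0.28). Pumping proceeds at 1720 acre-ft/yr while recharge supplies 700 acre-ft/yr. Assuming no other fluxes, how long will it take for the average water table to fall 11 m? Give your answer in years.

A = 437 hectares = 4.37 × 10^6 m²
ΔV = Sy × A × Δh = 0.28 × 4.37 × 10^6 × 11 = 1.346 × 10^7 m³
Net withdrawal = 1720 − 700 = 1020 acre-ft/yr = 3447 m³/d
t = ΔV / Q = 1.346 × 10^7 m³ / 3447 m³/d = 3905 d
t = 3905 d ≈ 10.7 years

t ≈ 10.7 years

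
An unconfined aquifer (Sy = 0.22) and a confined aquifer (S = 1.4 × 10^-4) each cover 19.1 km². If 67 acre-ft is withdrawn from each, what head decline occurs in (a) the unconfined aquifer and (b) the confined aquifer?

A = 19.1 km² = 1.91 × 10^7 m²
ΔV = 67 acre-ft = 82640 m³
Unconfined: Δh_u = ΔV/(Sy·A) = 82640/(0.22 × 1.91 × 10^7) = 0.01967 m
Confined: Δh_c = ΔV/(S·A) = 82640/(1.4 × 10^-4 × 1.91 × 10^7) = 30.91 m

Δh_u ≈ 0.0197 m; Δh_c ≈ 30.9 m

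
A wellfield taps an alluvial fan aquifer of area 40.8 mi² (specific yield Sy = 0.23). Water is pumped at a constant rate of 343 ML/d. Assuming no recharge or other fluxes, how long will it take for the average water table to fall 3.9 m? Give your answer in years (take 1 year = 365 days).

t ≈ 0.757 years

A = 40.8 mi² = 1.057 × 10^8 m²
ΔV = Sy × A × Δh = 0.23 × 1.057 × 10^8 × 3.9 = 9.479 × 10^7 m³
Q = 343 ML/d = 3.43 × 10^5 m³/d
t = ΔV / Q = 9.479 × 10^7 m³ / 3.43 × 10^5 m³/d = 276.3 d
t = 276.3 d ≈ 0.7571 years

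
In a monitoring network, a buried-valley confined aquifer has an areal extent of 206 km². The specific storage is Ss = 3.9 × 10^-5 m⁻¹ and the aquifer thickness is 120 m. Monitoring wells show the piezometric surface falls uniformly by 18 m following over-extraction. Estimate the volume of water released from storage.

ΔV ≈ 1.74 × 10^7 m³

S = Ss × b = 3.9 × 10^-5 m⁻¹ × 120 m = 4.68 × 10^-3
A = 206 km² = 2.06 × 10^8 m²
ΔV = S × A × Δh = 0.00468 × 2.06 × 10^8 m² × 18 m = 1.735 × 10^7 m³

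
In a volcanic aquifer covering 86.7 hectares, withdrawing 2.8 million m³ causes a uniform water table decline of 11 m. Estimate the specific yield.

A = 86.7 hectares = 8.67 × 10^5 m²
ΔV = 2.8 million m³ = 2.8 × 10^6 m³
Sy = ΔV / (A × Δh) = 2.8 × 10^6 m³ / (8.67 × 10^5 m² × 11 m) = 0.2936

Sy ≈ 0.29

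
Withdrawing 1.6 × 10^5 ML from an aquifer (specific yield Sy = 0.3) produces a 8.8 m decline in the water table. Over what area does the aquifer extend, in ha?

A ≈ 6060 ha

ΔV = 1.6 × 10^5 ML = 1.6 × 10^8 m³
A = ΔV / (Sy × Δh) = 1.6 × 10^8 / (0.3 × 8.8) = 6.061 × 10^7 m²
A = 6.061 × 10^7 m² = 6061 ha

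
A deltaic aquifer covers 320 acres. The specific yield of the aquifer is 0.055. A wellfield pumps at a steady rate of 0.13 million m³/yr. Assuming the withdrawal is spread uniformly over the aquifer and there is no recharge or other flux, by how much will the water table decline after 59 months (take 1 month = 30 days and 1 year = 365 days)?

Δh ≈ 8.85 m

A = 320 acres = 1.295 × 10^6 m²
Q = 0.13 million m³/yr = 356.2 m³/d
t = 59 months = 1770 d
ΔV = Q × t = 356.2 m³/d × 1770 d = 6.304 × 10^5 m³
Δh = ΔV / (Sy × A) = 6.304 × 10^5 / (0.055 × 1.295 × 10^6) = 8.851 m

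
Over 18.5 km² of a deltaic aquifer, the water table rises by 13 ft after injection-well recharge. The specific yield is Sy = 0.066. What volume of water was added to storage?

ΔV ≈ 4.84 × 10^6 m³

A = 18.5 km² = 1.85 × 10^7 m²
Δh = 13 ft = 3.962 m
ΔV = Sy × A × Δh = 0.066 × 1.85 × 10^7 m² × 3.962 m = 4.838 × 10^6 m³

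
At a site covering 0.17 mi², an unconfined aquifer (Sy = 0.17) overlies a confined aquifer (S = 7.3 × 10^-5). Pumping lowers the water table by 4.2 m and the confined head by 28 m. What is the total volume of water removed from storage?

ΔV ≈ 3.15 × 10^5 m³

A = 0.17 mi² = 4.403 × 10^5 m²
Unconfined: ΔV_u = Sy × A × Δh_u = 0.17 × 4.403 × 10^5 × 4.2 = 3.144 × 10^5 m³
Confined: ΔV_c = S × A × Δh_c = 7.3 × 10^-5 × 4.403 × 10^5 × 28 = 900 m³
Total ΔV = 3.144 × 10^5 + 900 = 3.153 × 10^5 m³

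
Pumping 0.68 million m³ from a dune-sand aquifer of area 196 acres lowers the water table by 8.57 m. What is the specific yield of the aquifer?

Sy ≈ 0.1

A = 196 acres = 7.932 × 10^5 m²
ΔV = 0.68 million m³ = 6.8 × 10^5 m³
Sy = ΔV / (A × Δh) = 6.8 × 10^5 m³ / (7.932 × 10^5 m² × 8.57 m) = 0.1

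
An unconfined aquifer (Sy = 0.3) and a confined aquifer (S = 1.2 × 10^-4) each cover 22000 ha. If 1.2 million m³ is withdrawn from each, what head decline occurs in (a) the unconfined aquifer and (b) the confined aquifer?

Δh_u ≈ 0.0182 m; Δh_c ≈ 45.5 m

A = 22000 ha = 2.2 × 10^8 m²
ΔV = 1.2 million m³ = 1.2 × 10^6 m³
Unconfined: Δh_u = ΔV/(Sy·A) = 1.2 × 10^6/(0.3 × 2.2 × 10^8) = 0.01818 m
Confined: Δh_c = ΔV/(S·A) = 1.2 × 10^6/(1.2 × 10^-4 × 2.2 × 10^8) = 45.45 m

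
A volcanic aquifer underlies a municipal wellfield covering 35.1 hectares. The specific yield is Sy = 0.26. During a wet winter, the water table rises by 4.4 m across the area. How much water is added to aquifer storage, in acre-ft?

ΔV ≈ 326 acre-ft

A = 35.1 hectares = 3.51 × 10^5 m²
ΔV = Sy × A × Δh = 0.26 × 3.51 × 10^5 m² × 4.4 m = 4.015 × 10^5 m³
ΔV = 4.015 × 10^5 m³ = 325.5 acre-ft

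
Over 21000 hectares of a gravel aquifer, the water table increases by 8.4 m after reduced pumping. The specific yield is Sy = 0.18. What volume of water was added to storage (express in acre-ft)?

ΔV ≈ 2.57 × 10^5 acre-ft

A = 21000 hectares = 2.1 × 10^8 m²
ΔV = Sy × A × Δh = 0.18 × 2.1 × 10^8 m² × 8.4 m = 3.175 × 10^8 m³
ΔV = 3.175 × 10^8 m³ = 2.574 × 10^5 acre-ft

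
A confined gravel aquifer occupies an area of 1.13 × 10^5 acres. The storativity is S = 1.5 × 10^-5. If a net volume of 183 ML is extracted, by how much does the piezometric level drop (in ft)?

Δh ≈ 87.5 ft

A = 1.13 × 10^5 acres = 4.573 × 10^8 m²
ΔV = 183 ML = 1.83 × 10^5 m³
Δh = ΔV / (S × A) = 1.83 × 10^5 m³ / (1.5 × 10^-5 × 4.573 × 10^8 m²) = 26.68 m
Δh = 26.68 m = 87.53 ft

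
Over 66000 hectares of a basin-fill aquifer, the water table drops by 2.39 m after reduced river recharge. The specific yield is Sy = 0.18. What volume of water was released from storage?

A = 66000 hectares = 6.6 × 10^8 m²
ΔV = Sy × A × Δh = 0.18 × 6.6 × 10^8 m² × 2.39 m = 2.839 × 10^8 m³

ΔV ≈ 2.84 × 10^8 m³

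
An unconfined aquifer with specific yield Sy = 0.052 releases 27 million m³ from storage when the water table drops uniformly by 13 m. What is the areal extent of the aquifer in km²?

ΔV = 27 million m³ = 2.7 × 10^7 m³
A = ΔV / (Sy × Δh) = 2.7 × 10^7 / (0.052 × 13) = 3.994 × 10^7 m²
A = 3.994 × 10^7 m² = 39.94 km²

A ≈ 39.9 km²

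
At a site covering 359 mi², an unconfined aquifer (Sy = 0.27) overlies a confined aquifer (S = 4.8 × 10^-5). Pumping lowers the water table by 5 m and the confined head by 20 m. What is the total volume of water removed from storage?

ΔV ≈ 1.26 × 10^9 m³

A = 359 mi² = 9.298 × 10^8 m²
Unconfined: ΔV_u = Sy × A × Δh_u = 0.27 × 9.298 × 10^8 × 5 = 1.255 × 10^9 m³
Confined: ΔV_c = S × A × Δh_c = 4.8 × 10^-5 × 9.298 × 10^8 × 20 = 8.926 × 10^5 m³
Total ΔV = 1.255 × 10^9 + 8.926 × 10^5 = 1.256 × 10^9 m³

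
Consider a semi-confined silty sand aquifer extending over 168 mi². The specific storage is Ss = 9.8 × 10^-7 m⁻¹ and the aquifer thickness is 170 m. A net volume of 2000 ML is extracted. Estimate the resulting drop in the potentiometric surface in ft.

Δh ≈ 90.5 ft

S = Ss × b = 9.8 × 10^-7 m⁻¹ × 170 m = 1.666 × 10^-4
A = 168 mi² = 4.351 × 10^8 m²
ΔV = 2000 ML = 2 × 10^6 m³
Δh = ΔV / (S × A) = 2 × 10^6 m³ / (1.666 × 10^-4 × 4.351 × 10^8 m²) = 27.59 m
Δh = 27.59 m = 90.52 ft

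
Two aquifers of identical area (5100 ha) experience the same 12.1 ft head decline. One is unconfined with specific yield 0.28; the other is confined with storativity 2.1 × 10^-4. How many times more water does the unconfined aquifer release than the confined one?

A = 5100 ha = 5.1 × 10^7 m²
Δh = 12.1 ft = 3.688 m
Unconfined: ΔV_u = Sy × A × Δh = 0.28 × 5.1 × 10^7 × 3.688 = 5.267 × 10^7 m³
Confined: ΔV_c = S × A × Δh = 2.1 × 10^-4 × 5.1 × 10^7 × 3.688 = 39500 m³
Ratio = ΔV_u / ΔV_c = Sy / S = 0.28 / 2.1 × 10^-4 = 1333

ΔV_u / ΔV_c ≈ 1330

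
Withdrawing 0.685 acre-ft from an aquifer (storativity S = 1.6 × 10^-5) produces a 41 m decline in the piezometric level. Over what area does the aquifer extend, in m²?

ΔV = 0.685 acre-ft = 844.9 m³
A = ΔV / (S × Δh) = 844.9 / (1.6 × 10^-5 × 41) = 1.288 × 10^6 m²

A ≈ 1.29 × 10^6 m²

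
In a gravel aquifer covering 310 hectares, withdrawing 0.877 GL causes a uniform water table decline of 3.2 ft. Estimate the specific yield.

Sy ≈ 0.29

A = 310 hectares = 3.1 × 10^6 m²
Δh = 3.2 ft = 0.9754 m
ΔV = 0.877 GL = 8.77 × 10^5 m³
Sy = ΔV / (A × Δh) = 8.77 × 10^5 m³ / (3.1 × 10^6 m² × 0.9754 m) = 0.2901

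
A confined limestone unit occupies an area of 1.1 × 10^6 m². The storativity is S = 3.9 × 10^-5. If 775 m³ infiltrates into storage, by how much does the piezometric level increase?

Δh = ΔV / (S × A) = 775 m³ / (3.9 × 10^-5 × 1.1 × 10^6 m²) = 18.07 m

Δh ≈ 18.1 m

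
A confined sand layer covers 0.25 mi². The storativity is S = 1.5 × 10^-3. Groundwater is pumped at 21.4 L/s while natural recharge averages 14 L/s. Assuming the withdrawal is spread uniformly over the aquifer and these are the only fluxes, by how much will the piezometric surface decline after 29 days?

Δh ≈ 19.1 m

A = 0.25 mi² = 6.475 × 10^5 m²
Net abstraction = 21.4 − 14 = 7.4 L/s
Q_net = 7.4 L/s = 639.4 m³/d
ΔV = Q × t = 639.4 m³/d × 29 d = 18540 m³
Δh = ΔV / (S × A) = 18540 / (0.0015 × 6.475 × 10^5) = 19.09 m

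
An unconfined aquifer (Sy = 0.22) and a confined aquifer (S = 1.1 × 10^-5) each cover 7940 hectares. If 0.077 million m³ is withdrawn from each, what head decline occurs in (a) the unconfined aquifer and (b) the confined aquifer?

A = 7940 hectares = 7.94 × 10^7 m²
ΔV = 0.077 million m³ = 77000 m³
Unconfined: Δh_u = ΔV/(Sy·A) = 77000/(0.22 × 7.94 × 10^7) = 0.004408 m
Confined: Δh_c = ΔV/(S·A) = 77000/(1.1 × 10^-5 × 7.94 × 10^7) = 88.16 m

Δh_u ≈ 0.00441 m; Δh_c ≈ 88.2 m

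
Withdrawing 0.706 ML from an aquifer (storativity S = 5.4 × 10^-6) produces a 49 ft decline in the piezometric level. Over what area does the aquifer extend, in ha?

Δh = 49 ft = 14.94 m
ΔV = 0.706 ML = 706 m³
A = ΔV / (S × Δh) = 706 / (5.4 × 10^-6 × 14.94) = 8.754 × 10^6 m²
A = 8.754 × 10^6 m² = 875.4 ha

A ≈ 875 ha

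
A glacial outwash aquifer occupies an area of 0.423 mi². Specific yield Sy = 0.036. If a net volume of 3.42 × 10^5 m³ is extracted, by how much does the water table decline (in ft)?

Δh ≈ 28.4 ft

A = 0.423 mi² = 1.096 × 10^6 m²
Δh = ΔV / (Sy × A) = 3.42 × 10^5 m³ / (0.036 × 1.096 × 10^6 m²) = 8.671 m
Δh = 8.671 m = 28.45 ft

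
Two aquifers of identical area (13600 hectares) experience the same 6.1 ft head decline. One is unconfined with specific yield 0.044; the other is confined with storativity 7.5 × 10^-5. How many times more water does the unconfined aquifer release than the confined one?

ΔV_u / ΔV_c ≈ 587

A = 13600 hectares = 1.36 × 10^8 m²
Δh = 6.1 ft = 1.859 m
Unconfined: ΔV_u = Sy × A × Δh = 0.044 × 1.36 × 10^8 × 1.859 = 1.113 × 10^7 m³
Confined: ΔV_c = S × A × Δh = 7.5 × 10^-5 × 1.36 × 10^8 × 1.859 = 18960 m³
Ratio = ΔV_u / ΔV_c = Sy / S = 0.044 / 7.5 × 10^-5 = 586.7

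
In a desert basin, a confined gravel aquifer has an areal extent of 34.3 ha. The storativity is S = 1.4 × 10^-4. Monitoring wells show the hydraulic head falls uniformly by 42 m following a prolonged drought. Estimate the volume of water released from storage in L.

ΔV ≈ 2.02 × 10^6 L

A = 34.3 ha = 3.43 × 10^5 m²
ΔV = S × A × Δh = 1.4 × 10^-4 × 3.43 × 10^5 m² × 42 m = 2017 m³
ΔV = 2017 m³ = 2.017 × 10^6 L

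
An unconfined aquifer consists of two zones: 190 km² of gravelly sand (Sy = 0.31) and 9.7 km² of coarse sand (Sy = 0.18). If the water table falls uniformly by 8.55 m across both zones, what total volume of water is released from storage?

ΔV ≈ 5.19 × 10^8 m³

A₁ = 190 km² = 1.9 × 10^8 m²; A₂ = 9.7 km² = 9.7 × 10^6 m²
ΔV₁ = 0.31 × 1.9 × 10^8 × 8.55 = 5.036 × 10^8 m³
ΔV₂ = 0.18 × 9.7 × 10^6 × 8.55 = 1.493 × 10^7 m³
ΔV = ΔV₁ + ΔV₂ = 5.185 × 10^8 m³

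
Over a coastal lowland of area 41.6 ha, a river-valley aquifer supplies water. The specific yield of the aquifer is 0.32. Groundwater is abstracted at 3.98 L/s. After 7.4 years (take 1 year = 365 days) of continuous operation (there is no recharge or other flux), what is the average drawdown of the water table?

Δh ≈ 6.98 m

A = 41.6 ha = 4.16 × 10^5 m²
Q = 3.98 L/s = 343.9 m³/d
t = 7.4 years = 2701 d
ΔV = Q × t = 343.9 m³/d × 2701 d = 9.288 × 10^5 m³
Δh = ΔV / (Sy × A) = 9.288 × 10^5 / (0.32 × 4.16 × 10^5) = 6.977 m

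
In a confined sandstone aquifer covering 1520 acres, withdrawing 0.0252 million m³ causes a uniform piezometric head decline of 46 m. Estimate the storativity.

S ≈ 8.9 × 10^-5

A = 1520 acres = 6.151 × 10^6 m²
ΔV = 0.0252 million m³ = 25200 m³
S = ΔV / (A × Δh) = 25200 m³ / (6.151 × 10^6 m² × 46 m) = 8.906 × 10^-5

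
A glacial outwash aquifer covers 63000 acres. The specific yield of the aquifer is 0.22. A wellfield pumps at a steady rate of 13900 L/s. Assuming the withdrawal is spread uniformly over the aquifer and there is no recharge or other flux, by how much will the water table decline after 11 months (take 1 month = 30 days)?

Δh ≈ 7.07 m

A = 63000 acres = 2.55 × 10^8 m²
Q = 13900 L/s = 1.201 × 10^6 m³/d
t = 11 months = 330 d
ΔV = Q × t = 1.201 × 10^6 m³/d × 330 d = 3.963 × 10^8 m³
Δh = ΔV / (Sy × A) = 3.963 × 10^8 / (0.22 × 2.55 × 10^8) = 7.066 m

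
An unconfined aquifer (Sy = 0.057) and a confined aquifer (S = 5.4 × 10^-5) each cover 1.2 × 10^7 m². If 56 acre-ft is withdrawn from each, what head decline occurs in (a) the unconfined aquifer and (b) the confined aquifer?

ΔV = 56 acre-ft = 69070 m³
Unconfined: Δh_u = ΔV/(Sy·A) = 69070/(0.057 × 1.2 × 10^7) = 0.101 m
Confined: Δh_c = ΔV/(S·A) = 69070/(5.4 × 10^-5 × 1.2 × 10^7) = 106.6 m

Δh_u ≈ 0.101 m; Δh_c ≈ 107 m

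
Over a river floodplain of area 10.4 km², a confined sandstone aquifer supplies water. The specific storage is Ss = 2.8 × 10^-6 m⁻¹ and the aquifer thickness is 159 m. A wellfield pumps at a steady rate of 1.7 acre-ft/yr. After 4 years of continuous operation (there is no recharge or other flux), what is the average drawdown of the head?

Δh ≈ 1.81 m

S = Ss × b = 2.8 × 10^-6 m⁻¹ × 159 m = 4.452 × 10^-4
A = 10.4 km² = 1.04 × 10^7 m²
Q = 1.7 acre-ft/yr = 5.745 m³/d
t = 4 years = 1460 d
ΔV = Q × t = 5.745 m³/d × 1460 d = 8388 m³
Δh = ΔV / (S × A) = 8388 / (4.452 × 10^-4 × 1.04 × 10^7) = 1.812 m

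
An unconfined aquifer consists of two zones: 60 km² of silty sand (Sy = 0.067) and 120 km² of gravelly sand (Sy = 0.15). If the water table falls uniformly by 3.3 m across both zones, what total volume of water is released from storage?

ΔV ≈ 7.27 × 10^7 m³

A₁ = 60 km² = 6 × 10^7 m²; A₂ = 120 km² = 1.2 × 10^8 m²
ΔV₁ = 0.067 × 6 × 10^7 × 3.3 = 1.327 × 10^7 m³
ΔV₂ = 0.15 × 1.2 × 10^8 × 3.3 = 5.94 × 10^7 m³
ΔV = ΔV₁ + ΔV₂ = 7.267 × 10^7 m³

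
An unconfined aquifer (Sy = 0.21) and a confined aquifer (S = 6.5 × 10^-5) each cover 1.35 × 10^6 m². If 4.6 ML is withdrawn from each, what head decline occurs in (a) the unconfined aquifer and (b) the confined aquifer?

ΔV = 4.6 ML = 4600 m³
Unconfined: Δh_u = ΔV/(Sy·A) = 4600/(0.21 × 1.35 × 10^6) = 0.01623 m
Confined: Δh_c = ΔV/(S·A) = 4600/(6.5 × 10^-5 × 1.35 × 10^6) = 52.42 m

Δh_u ≈ 0.0162 m; Δh_c ≈ 52.4 m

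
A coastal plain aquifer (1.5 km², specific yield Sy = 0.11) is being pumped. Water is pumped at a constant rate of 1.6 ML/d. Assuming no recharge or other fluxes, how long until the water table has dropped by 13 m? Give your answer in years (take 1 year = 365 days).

t ≈ 3.67 years

A = 1.5 km² = 1.5 × 10^6 m²
ΔV = Sy × A × Δh = 0.11 × 1.5 × 10^6 × 13 = 2.145 × 10^6 m³
Q = 1.6 ML/d = 1600 m³/d
t = ΔV / Q = 2.145 × 10^6 m³ / 1600 m³/d = 1341 d
t = 1341 d ≈ 3.673 years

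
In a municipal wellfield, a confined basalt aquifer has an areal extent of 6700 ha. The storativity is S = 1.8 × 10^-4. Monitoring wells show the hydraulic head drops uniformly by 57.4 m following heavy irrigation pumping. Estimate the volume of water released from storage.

A = 6700 ha = 6.7 × 10^7 m²
ΔV = S × A × Δh = 1.8 × 10^-4 × 6.7 × 10^7 m² × 57.4 m = 6.922 × 10^5 m³

ΔV ≈ 6.92 × 10^5 m³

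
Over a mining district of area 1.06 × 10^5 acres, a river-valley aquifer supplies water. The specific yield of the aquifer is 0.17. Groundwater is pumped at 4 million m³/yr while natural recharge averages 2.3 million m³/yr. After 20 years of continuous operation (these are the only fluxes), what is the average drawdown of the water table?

A = 1.06 × 10^5 acres = 4.29 × 10^8 m²
Net abstraction = 4 − 2.3 = 1.7 million m³/yr
Q_net = 1.7 million m³/yr = 4658 m³/d
t = 20 years = 7300 d
ΔV = Q × t = 4658 m³/d × 7300 d = 3.4 × 10^7 m³
Δh = ΔV / (Sy × A) = 3.4 × 10^7 / (0.17 × 4.29 × 10^8) = 0.4662 m

Δh ≈ 0.466 m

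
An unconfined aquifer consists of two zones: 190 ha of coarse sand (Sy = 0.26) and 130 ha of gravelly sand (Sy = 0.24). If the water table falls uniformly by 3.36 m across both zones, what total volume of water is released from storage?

A₁ = 190 ha = 1.9 × 10^6 m²; A₂ = 130 ha = 1.3 × 10^6 m²
ΔV₁ = 0.26 × 1.9 × 10^6 × 3.36 = 1.66 × 10^6 m³
ΔV₂ = 0.24 × 1.3 × 10^6 × 3.36 = 1.048 × 10^6 m³
ΔV = ΔV₁ + ΔV₂ = 2.708 × 10^6 m³

ΔV ≈ 2.71 × 10^6 m³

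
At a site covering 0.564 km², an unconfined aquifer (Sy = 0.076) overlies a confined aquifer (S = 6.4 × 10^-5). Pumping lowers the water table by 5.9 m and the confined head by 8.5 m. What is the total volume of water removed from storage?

A = 0.564 km² = 5.64 × 10^5 m²
Unconfined: ΔV_u = Sy × A × Δh_u = 0.076 × 5.64 × 10^5 × 5.9 = 2.529 × 10^5 m³
Confined: ΔV_c = S × A × Δh_c = 6.4 × 10^-5 × 5.64 × 10^5 × 8.5 = 306.8 m³
Total ΔV = 2.529 × 10^5 + 306.8 = 2.532 × 10^5 m³

ΔV ≈ 2.53 × 10^5 m³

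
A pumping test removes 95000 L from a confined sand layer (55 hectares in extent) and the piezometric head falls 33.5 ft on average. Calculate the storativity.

A = 55 hectares = 5.5 × 10^5 m²
Δh = 33.5 ft = 10.21 m
ΔV = 95000 L = 95 m³
S = ΔV / (A × Δh) = 95 m³ / (5.5 × 10^5 m² × 10.21 m) = 1.692 × 10^-5

S ≈ 1.7 × 10^-5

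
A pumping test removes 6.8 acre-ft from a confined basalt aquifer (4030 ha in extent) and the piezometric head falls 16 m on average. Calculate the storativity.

A = 4030 ha = 4.03 × 10^7 m²
ΔV = 6.8 acre-ft = 8388 m³
S = ΔV / (A × Δh) = 8388 m³ / (4.03 × 10^7 m² × 16 m) = 1.301 × 10^-5

S ≈ 1.3 × 10^-5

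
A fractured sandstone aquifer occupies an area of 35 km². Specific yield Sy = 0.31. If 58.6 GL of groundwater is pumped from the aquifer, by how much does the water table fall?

Δh ≈ 5.4 m

A = 35 km² = 3.5 × 10^7 m²
ΔV = 58.6 GL = 5.86 × 10^7 m³
Δh = ΔV / (Sy × A) = 5.86 × 10^7 m³ / (0.31 × 3.5 × 10^7 m²) = 5.401 m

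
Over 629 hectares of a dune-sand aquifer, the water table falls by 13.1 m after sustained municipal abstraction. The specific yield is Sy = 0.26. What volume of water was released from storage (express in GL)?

ΔV ≈ 21.4 GL

A = 629 hectares = 6.29 × 10^6 m²
ΔV = Sy × A × Δh = 0.26 × 6.29 × 10^6 m² × 13.1 m = 2.142 × 10^7 m³
ΔV = 2.142 × 10^7 m³ = 21.42 GL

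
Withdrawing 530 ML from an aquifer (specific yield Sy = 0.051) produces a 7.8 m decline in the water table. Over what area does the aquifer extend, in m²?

A ≈ 1.33 × 10^6 m²

ΔV = 530 ML = 5.3 × 10^5 m³
A = ΔV / (Sy × Δh) = 5.3 × 10^5 / (0.051 × 7.8) = 1.332 × 10^6 m²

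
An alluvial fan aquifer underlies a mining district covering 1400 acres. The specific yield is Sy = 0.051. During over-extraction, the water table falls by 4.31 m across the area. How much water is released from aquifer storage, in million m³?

A = 1400 acres = 5.666 × 10^6 m²
ΔV = Sy × A × Δh = 0.051 × 5.666 × 10^6 m² × 4.31 m = 1.245 × 10^6 m³
ΔV = 1.245 × 10^6 m³ = 1.245 million m³

ΔV ≈ 1.25 million m³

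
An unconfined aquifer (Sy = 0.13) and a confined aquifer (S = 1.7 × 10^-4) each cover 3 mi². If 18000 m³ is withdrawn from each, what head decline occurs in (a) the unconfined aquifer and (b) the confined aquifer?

Δh_u ≈ 0.0178 m; Δh_c ≈ 13.6 m

A = 3 mi² = 7.77 × 10^6 m²
Unconfined: Δh_u = ΔV/(Sy·A) = 18000/(0.13 × 7.77 × 10^6) = 0.01782 m
Confined: Δh_c = ΔV/(S·A) = 18000/(1.7 × 10^-4 × 7.77 × 10^6) = 13.63 m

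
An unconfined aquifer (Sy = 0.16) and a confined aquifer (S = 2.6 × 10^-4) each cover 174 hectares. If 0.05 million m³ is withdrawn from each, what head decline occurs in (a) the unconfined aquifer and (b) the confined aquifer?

A = 174 hectares = 1.74 × 10^6 m²
ΔV = 0.05 million m³ = 50000 m³
Unconfined: Δh_u = ΔV/(Sy·A) = 50000/(0.16 × 1.74 × 10^6) = 0.1796 m
Confined: Δh_c = ΔV/(S·A) = 50000/(2.6 × 10^-4 × 1.74 × 10^6) = 110.5 m

Δh_u ≈ 0.18 m; Δh_c ≈ 111 m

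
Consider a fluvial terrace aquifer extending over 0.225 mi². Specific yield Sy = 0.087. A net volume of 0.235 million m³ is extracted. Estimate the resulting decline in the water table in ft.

Δh ≈ 15.2 ft

A = 0.225 mi² = 5.827 × 10^5 m²
ΔV = 0.235 million m³ = 2.35 × 10^5 m³
Δh = ΔV / (Sy × A) = 2.35 × 10^5 m³ / (0.087 × 5.827 × 10^5 m²) = 4.635 m
Δh = 4.635 m = 15.21 ft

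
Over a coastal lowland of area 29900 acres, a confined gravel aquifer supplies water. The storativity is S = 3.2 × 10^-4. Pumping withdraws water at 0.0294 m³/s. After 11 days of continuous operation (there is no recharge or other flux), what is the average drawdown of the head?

Δh ≈ 0.722 m

A = 29900 acres = 1.21 × 10^8 m²
Q = 0.0294 m³/s = 2540 m³/d
ΔV = Q × t = 2540 m³/d × 11 d = 27940 m³
Δh = ΔV / (S × A) = 27940 / (3.2 × 10^-4 × 1.21 × 10^8) = 0.7216 m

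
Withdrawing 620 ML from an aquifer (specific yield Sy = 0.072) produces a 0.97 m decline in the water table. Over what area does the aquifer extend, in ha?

ΔV = 620 ML = 6.2 × 10^5 m³
A = ΔV / (Sy × Δh) = 6.2 × 10^5 / (0.072 × 0.97) = 8.877 × 10^6 m²
A = 8.877 × 10^6 m² = 887.7 ha

A ≈ 888 ha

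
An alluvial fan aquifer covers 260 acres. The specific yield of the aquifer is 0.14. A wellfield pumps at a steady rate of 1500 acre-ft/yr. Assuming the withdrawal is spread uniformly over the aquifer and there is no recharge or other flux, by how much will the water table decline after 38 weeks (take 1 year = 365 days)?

Δh ≈ 9.15 m

A = 260 acres = 1.052 × 10^6 m²
Q = 1500 acre-ft/yr = 5069 m³/d
t = 38 weeks = 266 d
ΔV = Q × t = 5069 m³/d × 266 d = 1.348 × 10^6 m³
Δh = ΔV / (Sy × A) = 1.348 × 10^6 / (0.14 × 1.052 × 10^6) = 9.154 m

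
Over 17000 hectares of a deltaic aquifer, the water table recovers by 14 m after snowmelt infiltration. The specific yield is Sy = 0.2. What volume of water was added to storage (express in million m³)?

ΔV ≈ 476 million m³

A = 17000 hectares = 1.7 × 10^8 m²
ΔV = Sy × A × Δh = 0.2 × 1.7 × 10^8 m² × 14 m = 4.76 × 10^8 m³
ΔV = 4.76 × 10^8 m³ = 476 million m³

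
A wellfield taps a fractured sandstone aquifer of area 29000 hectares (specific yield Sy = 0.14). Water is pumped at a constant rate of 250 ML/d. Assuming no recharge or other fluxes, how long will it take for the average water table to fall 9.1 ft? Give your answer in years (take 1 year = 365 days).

t ≈ 1.23 years

A = 29000 hectares = 2.9 × 10^8 m²
Δh = 9.1 ft = 2.774 m
ΔV = Sy × A × Δh = 0.14 × 2.9 × 10^8 × 2.774 = 1.126 × 10^8 m³
Q = 250 ML/d = 2.5 × 10^5 m³/d
t = ΔV / Q = 1.126 × 10^8 m³ / 2.5 × 10^5 m³/d = 450.4 d
t = 450.4 d ≈ 1.234 years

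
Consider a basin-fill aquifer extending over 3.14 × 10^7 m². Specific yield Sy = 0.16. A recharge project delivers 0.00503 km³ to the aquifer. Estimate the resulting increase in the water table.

ΔV = 0.00503 km³ = 5.03 × 10^6 m³
Δh = ΔV / (Sy × A) = 5.03 × 10^6 m³ / (0.16 × 3.14 × 10^7 m²) = 1.001 m

Δh ≈ 1 m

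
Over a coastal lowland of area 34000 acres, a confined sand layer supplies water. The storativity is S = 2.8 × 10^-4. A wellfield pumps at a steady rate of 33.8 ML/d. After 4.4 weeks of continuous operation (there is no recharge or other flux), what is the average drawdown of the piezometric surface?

Δh ≈ 27 m

A = 34000 acres = 1.376 × 10^8 m²
Q = 33.8 ML/d = 33800 m³/d
t = 4.4 weeks = 30.8 d
ΔV = Q × t = 33800 m³/d × 30.8 d = 1.041 × 10^6 m³
Δh = ΔV / (S × A) = 1.041 × 10^6 / (2.8 × 10^-4 × 1.376 × 10^8) = 27.02 m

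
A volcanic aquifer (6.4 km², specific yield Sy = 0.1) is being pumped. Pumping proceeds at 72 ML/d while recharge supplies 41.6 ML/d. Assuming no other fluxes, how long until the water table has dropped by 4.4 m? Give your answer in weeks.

t ≈ 13.2 weeks

A = 6.4 km² = 6.4 × 10^6 m²
ΔV = Sy × A × Δh = 0.1 × 6.4 × 10^6 × 4.4 = 2.816 × 10^6 m³
Net withdrawal = 72 − 41.6 = 30.4 ML/d = 30400 m³/d
t = ΔV / Q = 2.816 × 10^6 m³ / 30400 m³/d = 92.63 d
t = 92.63 d ≈ 13.23 weeks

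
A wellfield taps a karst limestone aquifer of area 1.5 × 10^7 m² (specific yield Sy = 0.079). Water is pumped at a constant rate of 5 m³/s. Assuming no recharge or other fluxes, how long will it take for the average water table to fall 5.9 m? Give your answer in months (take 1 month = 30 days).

ΔV = Sy × A × Δh = 0.079 × 1.5 × 10^7 × 5.9 = 6.992 × 10^6 m³
Q = 5 m³/s = 4.32 × 10^5 m³/d
t = ΔV / Q = 6.992 × 10^6 m³ / 4.32 × 10^5 m³/d = 16.18 d
t = 16.18 d ≈ 0.5395 months

t ≈ 0.539 months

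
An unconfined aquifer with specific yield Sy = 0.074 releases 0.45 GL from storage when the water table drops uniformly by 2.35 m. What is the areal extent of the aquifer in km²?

ΔV = 0.45 GL = 4.5 × 10^5 m³
A = ΔV / (Sy × Δh) = 4.5 × 10^5 / (0.074 × 2.35) = 2.588 × 10^6 m²
A = 2.588 × 10^6 m² = 2.588 km²

A ≈ 2.59 km²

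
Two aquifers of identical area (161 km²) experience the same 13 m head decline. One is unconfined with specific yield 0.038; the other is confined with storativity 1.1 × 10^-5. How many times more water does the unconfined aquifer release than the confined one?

A = 161 km² = 1.61 × 10^8 m²
Unconfined: ΔV_u = Sy × A × Δh = 0.038 × 1.61 × 10^8 × 13 = 7.953 × 10^7 m³
Confined: ΔV_c = S × A × Δh = 1.1 × 10^-5 × 1.61 × 10^8 × 13 = 23020 m³
Ratio = ΔV_u / ΔV_c = Sy / S = 0.038 / 1.1 × 10^-5 = 3455

ΔV_u / ΔV_c ≈ 3450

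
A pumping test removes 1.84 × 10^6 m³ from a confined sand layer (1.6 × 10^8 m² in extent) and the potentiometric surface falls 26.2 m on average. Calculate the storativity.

S ≈ 4.4 × 10^-4

S = ΔV / (A × Δh) = 1.84 × 10^6 m³ / (1.6 × 10^8 m² × 26.2 m) = 4.389 × 10^-4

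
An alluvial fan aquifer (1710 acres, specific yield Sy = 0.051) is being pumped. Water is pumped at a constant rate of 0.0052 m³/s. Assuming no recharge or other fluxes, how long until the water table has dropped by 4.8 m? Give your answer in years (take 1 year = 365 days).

A = 1710 acres = 6.92 × 10^6 m²
ΔV = Sy × A × Δh = 0.051 × 6.92 × 10^6 × 4.8 = 1.694 × 10^6 m³
Q = 0.0052 m³/s = 449.3 m³/d
t = ΔV / Q = 1.694 × 10^6 m³ / 449.3 m³/d = 3771 d
t = 3771 d ≈ 10.33 years

t ≈ 10.3 years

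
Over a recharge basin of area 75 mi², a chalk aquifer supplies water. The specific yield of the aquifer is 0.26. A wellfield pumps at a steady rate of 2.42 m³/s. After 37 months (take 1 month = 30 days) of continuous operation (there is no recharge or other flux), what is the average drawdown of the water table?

Δh ≈ 4.6 m

A = 75 mi² = 1.942 × 10^8 m²
Q = 2.42 m³/s = 2.091 × 10^5 m³/d
t = 37 months = 1110 d
ΔV = Q × t = 2.091 × 10^5 m³/d × 1110 d = 2.321 × 10^8 m³
Δh = ΔV / (Sy × A) = 2.321 × 10^8 / (0.26 × 1.942 × 10^8) = 4.595 m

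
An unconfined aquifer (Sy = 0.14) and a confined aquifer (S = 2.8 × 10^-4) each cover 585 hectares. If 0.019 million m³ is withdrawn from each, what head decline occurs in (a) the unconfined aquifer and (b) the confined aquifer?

A = 585 hectares = 5.85 × 10^6 m²
ΔV = 0.019 million m³ = 19000 m³
Unconfined: Δh_u = ΔV/(Sy·A) = 19000/(0.14 × 5.85 × 10^6) = 0.0232 m
Confined: Δh_c = ΔV/(S·A) = 19000/(2.8 × 10^-4 × 5.85 × 10^6) = 11.6 m

Δh_u ≈ 0.0232 m; Δh_c ≈ 11.6 m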